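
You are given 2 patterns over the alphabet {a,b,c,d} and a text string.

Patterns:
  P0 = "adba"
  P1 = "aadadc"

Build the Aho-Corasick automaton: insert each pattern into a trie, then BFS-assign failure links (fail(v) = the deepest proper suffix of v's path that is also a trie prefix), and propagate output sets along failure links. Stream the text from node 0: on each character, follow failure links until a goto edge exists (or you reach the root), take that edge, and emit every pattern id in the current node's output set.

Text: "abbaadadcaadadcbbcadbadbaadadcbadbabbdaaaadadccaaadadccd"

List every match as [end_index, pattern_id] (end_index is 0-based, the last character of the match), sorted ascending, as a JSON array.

Construct AC machine:
Trie (insert patterns):
  0='ε' goto a→1
  1='a' goto a→5 d→2
  2='ad' goto b→3
  3='adb' goto a→4
  4='adba' goto ·  ←P0
  5='aa' goto d→6
  6='aad' goto a→7
  7='aada' goto d→8
  8='aadad' goto c→9
  9='aadadc' goto ·  ←P1

Failure links (BFS by depth):
  fail(1) 'a': from fail(0)=0 chase 'a': 0 ⇒ 0;  out=∅∪out(0)=∅
  fail(2) 'ad': from fail(1)=0 chase 'd': 0 ⇒ 0;  out=∅∪out(0)=∅
  fail(5) 'aa': from fail(1)=0 chase 'a': 0 ⇒ 1;  out=∅∪out(1)=∅
  fail(3) 'adb': from fail(2)=0 chase 'b': 0 ⇒ 0;  out=∅∪out(0)=∅
  fail(6) 'aad': from fail(5)=1 chase 'd': 1 ⇒ 2;  out=∅∪out(2)=∅
  fail(4) 'adba': from fail(3)=0 chase 'a': 0 ⇒ 1;  out={0}∪out(1)={0}
  fail(7) 'aada': from fail(6)=2 chase 'a': 2→0 ⇒ 1;  out=∅∪out(1)=∅
  fail(8) 'aadad': from fail(7)=1 chase 'd': 1 ⇒ 2;  out=∅∪out(2)=∅
  fail(9) 'aadadc': from fail(8)=2 chase 'c': 2→0 ⇒ 0;  out={1}∪out(0)={1}

Scan:
i=0 'a': node 0→1
i=1 'b': node 1→0 (fail-walked)
i=2 'b': node 0→0
i=3 'a': node 0→1
i=4 'a': node 1→5
i=5 'd': node 5→6
i=6 'a': node 6→7
i=7 'd': node 7→8
i=8 'c': node 8→9  ** P1@[3:8]
i=9 'a': node 9→1 (fail-walked)
i=10 'a': node 1→5
i=11 'd': node 5→6
i=12 'a': node 6→7
i=13 'd': node 7→8
i=14 'c': node 8→9  ** P1@[9:14]
i=15 'b': node 9→0 (fail-walked)
i=16 'b': node 0→0
i=17 'c': node 0→0
i=18 'a': node 0→1
i=19 'd': node 1→2
i=20 'b': node 2→3
i=21 'a': node 3→4  ** P0@[18:21]
i=22 'd': node 4→2 (fail-walked)
i=23 'b': node 2→3
i=24 'a': node 3→4  ** P0@[21:24]
i=25 'a': node 4→5 (fail-walked)
i=26 'd': node 5→6
i=27 'a': node 6→7
i=28 'd': node 7→8
i=29 'c': node 8→9  ** P1@[24:29]
i=30 'b': node 9→0 (fail-walked)
i=31 'a': node 0→1
i=32 'd': node 1→2
i=33 'b': node 2→3
i=34 'a': node 3→4  ** P0@[31:34]
i=35 'b': node 4→0 (fail-walked)
i=36 'b': node 0→0
i=37 'd': node 0→0
i=38 'a': node 0→1
i=39 'a': node 1→5
i=40 'a': node 5→5 (fail-walked)
i=41 'a': node 5→5 (fail-walked)
i=42 'd': node 5→6
i=43 'a': node 6→7
i=44 'd': node 7→8
i=45 'c': node 8→9  ** P1@[40:45]
i=46 'c': node 9→0 (fail-walked)
i=47 'a': node 0→1
i=48 'a': node 1→5
i=49 'a': node 5→5 (fail-walked)
i=50 'd': node 5→6
i=51 'a': node 6→7
i=52 'd': node 7→8
i=53 'c': node 8→9  ** P1@[48:53]
i=54 'c': node 9→0 (fail-walked)
i=55 'd': node 0→0

Matches: [[8,1],[14,1],[21,0],[24,0],[29,1],[34,0],[45,1],[53,1]]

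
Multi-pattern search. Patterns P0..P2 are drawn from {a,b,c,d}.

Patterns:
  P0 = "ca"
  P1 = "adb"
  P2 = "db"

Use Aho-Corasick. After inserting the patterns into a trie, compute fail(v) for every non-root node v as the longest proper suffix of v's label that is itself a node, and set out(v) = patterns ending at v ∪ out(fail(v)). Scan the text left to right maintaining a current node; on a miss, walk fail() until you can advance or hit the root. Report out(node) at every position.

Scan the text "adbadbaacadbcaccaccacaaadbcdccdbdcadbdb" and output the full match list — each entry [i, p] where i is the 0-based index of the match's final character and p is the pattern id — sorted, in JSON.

Build automaton:
Trie nodes:
  0='ε' goto a→3 c→1 d→6
  1='c' goto a→2
  2='ca' goto ·  [P0 ends]
  3='a' goto d→4
  4='ad' goto b→5
  5='adb' goto ·  [P1 ends]
  6='d' goto b→7
  7='db' goto ·  [P2 ends]

Failure links (BFS by depth):
  fail(1) 'c': from fail(0)=0 chase 'c': 0 ⇒ 0;  out=∅∪out(0)=∅
  fail(3) 'a': from fail(0)=0 chase 'a': 0 ⇒ 0;  out=∅∪out(0)=∅
  fail(6) 'd': from fail(0)=0 chase 'd': 0 ⇒ 0;  out=∅∪out(0)=∅
  fail(2) 'ca': from fail(1)=0 chase 'a': 0 ⇒ 3;  out={0}∪out(3)={0}
  fail(4) 'ad': from fail(3)=0 chase 'd': 0 ⇒ 6;  out=∅∪out(6)=∅
  fail(7) 'db': from fail(6)=0 chase 'b': 0 ⇒ 0;  out={2}∪out(0)={2}
  fail(5) 'adb': from fail(4)=6 chase 'b': 6 ⇒ 7;  out={1}∪out(7)={1,2}

Text stream:
pos 0 'a': at 3
pos 1 'd': at 4
pos 2 'b': at 5  → match P1@[0:2],P2@[1:2]
pos 3 'a': at 3 (via fail)
pos 4 'd': at 4
pos 5 'b': at 5  → match P1@[3:5],P2@[4:5]
pos 6 'a': at 3 (via fail)
pos 7 'a': at 3 (via fail)
pos 8 'c': at 1 (via fail)
pos 9 'a': at 2  → match P0@[8:9]
pos 10 'd': at 4 (via fail)
pos 11 'b': at 5  → match P1@[9:11],P2@[10:11]
pos 12 'c': at 1 (via fail)
pos 13 'a': at 2  → match P0@[12:13]
pos 14 'c': at 1 (via fail)
pos 15 'c': at 1 (via fail)
pos 16 'a': at 2  → match P0@[15:16]
pos 17 'c': at 1 (via fail)
pos 18 'c': at 1 (via fail)
pos 19 'a': at 2  → match P0@[18:19]
pos 20 'c': at 1 (via fail)
pos 21 'a': at 2  → match P0@[20:21]
pos 22 'a': at 3 (via fail)
pos 23 'a': at 3 (via fail)
pos 24 'd': at 4
pos 25 'b': at 5  → match P1@[23:25],P2@[24:25]
pos 26 'c': at 1 (via fail)
pos 27 'd': at 6 (via fail)
pos 28 'c': at 1 (via fail)
pos 29 'c': at 1 (via fail)
pos 30 'd': at 6 (via fail)
pos 31 'b': at 7  → match P2@[30:31]
pos 32 'd': at 6 (via fail)
pos 33 'c': at 1 (via fail)
pos 34 'a': at 2  → match P0@[33:34]
pos 35 'd': at 4 (via fail)
pos 36 'b': at 5  → match P1@[34:36],P2@[35:36]
pos 37 'd': at 6 (via fail)
pos 38 'b': at 7  → match P2@[37:38]

Matches: [[2,1],[2,2],[5,1],[5,2],[9,0],[11,1],[11,2],[13,0],[16,0],[19,0],[21,0],[25,1],[25,2],[31,2],[34,0],[36,1],[36,2],[38,2]]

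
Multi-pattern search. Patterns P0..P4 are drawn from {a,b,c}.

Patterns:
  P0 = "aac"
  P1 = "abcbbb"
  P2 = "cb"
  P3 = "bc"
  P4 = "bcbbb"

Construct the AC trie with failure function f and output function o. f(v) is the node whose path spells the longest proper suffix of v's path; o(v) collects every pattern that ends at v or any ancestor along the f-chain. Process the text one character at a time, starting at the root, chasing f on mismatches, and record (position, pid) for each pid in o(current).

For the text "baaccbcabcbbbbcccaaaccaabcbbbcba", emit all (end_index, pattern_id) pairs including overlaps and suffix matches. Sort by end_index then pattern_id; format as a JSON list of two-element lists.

Build:
Trie nodes:
  n0 'ε': a→1 b→11 c→9
  n1 'a': a→2 b→4
  n2 'aa': c→3
  n3 'aac': ·  [P0 ends]
  n4 'ab': c→5
  n5 'abc': b→6
  n6 'abcb': b→7
  n7 'abcbb': b→8
  n8 'abcbbb': ·  [P1 ends]
  n9 'c': b→10
  n10 'cb': ·  [P2 ends]
  n11 'b': c→12
  n12 'bc': b→13  [P3 ends]
  n13 'bcb': b→14
  n14 'bcbb': b→15
  n15 'bcbbb': ·  [P4 ends]

Failure links (BFS by depth):
  fail(1) 'a': from fail(0)=0 chase 'a': 0 ⇒ 0;  out=∅∪out(0)=∅
  fail(9) 'c': from fail(0)=0 chase 'c': 0 ⇒ 0;  out=∅∪out(0)=∅
  fail(11) 'b': from fail(0)=0 chase 'b': 0 ⇒ 0;  out=∅∪out(0)=∅
  fail(2) 'aa': from fail(1)=0 chase 'a': 0 ⇒ 1;  out=∅∪out(1)=∅
  fail(4) 'ab': from fail(1)=0 chase 'b': 0 ⇒ 11;  out=∅∪out(11)=∅
  fail(10) 'cb': from fail(9)=0 chase 'b': 0 ⇒ 11;  out={2}∪out(11)={2}
  fail(12) 'bc': from fail(11)=0 chase 'c': 0 ⇒ 9;  out={3}∪out(9)={3}
  fail(3) 'aac': from fail(2)=1 chase 'c': 1→0 ⇒ 9;  out={0}∪out(9)={0}
  fail(5) 'abc': from fail(4)=11 chase 'c': 11 ⇒ 12;  out=∅∪out(12)={3}
  fail(13) 'bcb': from fail(12)=9 chase 'b': 9 ⇒ 10;  out=∅∪out(10)={2}
  fail(6) 'abcb': from fail(5)=12 chase 'b': 12 ⇒ 13;  out=∅∪out(13)={2}
  fail(14) 'bcbb': from fail(13)=10 chase 'b': 10→11→0 ⇒ 11;  out=∅∪out(11)=∅
  fail(7) 'abcbb': from fail(6)=13 chase 'b': 13 ⇒ 14;  out=∅∪out(14)=∅
  fail(15) 'bcbbb': from fail(14)=11 chase 'b': 11→0 ⇒ 11;  out={4}∪out(11)={4}
  fail(8) 'abcbbb': from fail(7)=14 chase 'b': 14 ⇒ 15;  out={1}∪out(15)={1,4}

Run:
[0] read 'b'  n0⇒n11
[1] read 'a'  n11⇒n1 (fail-walked)
[2] read 'a'  n1⇒n2
[3] read 'c'  n2⇒n3  emit P0@[1:3]
[4] read 'c'  n3⇒n9 (fail-walked)
[5] read 'b'  n9⇒n10  emit P2@[4:5]
[6] read 'c'  n10⇒n12 (fail-walked)  emit P3@[5:6]
[7] read 'a'  n12⇒n1 (fail-walked)
[8] read 'b'  n1⇒n4
[9] read 'c'  n4⇒n5  emit P3@[8:9]
[10] read 'b'  n5⇒n6  emit P2@[9:10]
[11] read 'b'  n6⇒n7
[12] read 'b'  n7⇒n8  emit P1@[7:12],P4@[8:12]
[13] read 'b'  n8⇒n11 (fail-walked)
[14] read 'c'  n11⇒n12  emit P3@[13:14]
[15] read 'c'  n12⇒n9 (fail-walked)
[16] read 'c'  n9⇒n9 (fail-walked)
[17] read 'a'  n9⇒n1 (fail-walked)
[18] read 'a'  n1⇒n2
[19] read 'a'  n2⇒n2 (fail-walked)
[20] read 'c'  n2⇒n3  emit P0@[18:20]
[21] read 'c'  n3⇒n9 (fail-walked)
[22] read 'a'  n9⇒n1 (fail-walked)
[23] read 'a'  n1⇒n2
[24] read 'b'  n2⇒n4 (fail-walked)
[25] read 'c'  n4⇒n5  emit P3@[24:25]
[26] read 'b'  n5⇒n6  emit P2@[25:26]
[27] read 'b'  n6⇒n7
[28] read 'b'  n7⇒n8  emit P1@[23:28],P4@[24:28]
[29] read 'c'  n8⇒n12 (fail-walked)  emit P3@[28:29]
[30] read 'b'  n12⇒n13  emit P2@[29:30]
[31] read 'a'  n13⇒n1 (fail-walked)

Matches: [[3,0],[5,2],[6,3],[9,3],[10,2],[12,1],[12,4],[14,3],[20,0],[25,3],[26,2],[28,1],[28,4],[29,3],[30,2]]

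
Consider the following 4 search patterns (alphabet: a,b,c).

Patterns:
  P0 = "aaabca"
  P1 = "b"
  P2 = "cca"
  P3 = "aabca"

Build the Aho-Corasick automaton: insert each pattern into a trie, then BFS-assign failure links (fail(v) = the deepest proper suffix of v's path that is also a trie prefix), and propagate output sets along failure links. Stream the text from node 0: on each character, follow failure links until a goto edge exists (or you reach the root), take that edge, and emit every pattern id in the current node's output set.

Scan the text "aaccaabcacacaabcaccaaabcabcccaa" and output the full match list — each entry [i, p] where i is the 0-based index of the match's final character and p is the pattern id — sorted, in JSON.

Construct AC machine:
Trie nodes:
  n0 'ε': a→1 b→7 c→8
  n1 'a': a→2
  n2 'aa': a→3 b→11
  n3 'aaa': b→4
  n4 'aaab': c→5
  n5 'aaabc': a→6
  n6 'aaabca': ·  ←P0
  n7 'b': ·  ←P1
  n8 'c': c→9
  n9 'cc': a→10
  n10 'cca': ·  ←P2
  n11 'aab': c→12
  n12 'aabc': a→13
  n13 'aabca': ·  ←P3

Failure links (BFS by depth):
  n1('a'): parent n0 fail=0; on 'a' 0 → fail=0;  out ∅∪∅=∅
  n7('b'): parent n0 fail=0; on 'b' 0 → fail=0;  out {1}∪∅={1}
  n8('c'): parent n0 fail=0; on 'c' 0 → fail=0;  out ∅∪∅=∅
  n2('aa'): parent n1 fail=0; on 'a' 0 → fail=1;  out ∅∪∅=∅
  n9('cc'): parent n8 fail=0; on 'c' 0 → fail=8;  out ∅∪∅=∅
  n3('aaa'): parent n2 fail=1; on 'a' 1 → fail=2;  out ∅∪∅=∅
  n10('cca'): parent n9 fail=8; on 'a' 8→0 → fail=1;  out {2}∪∅={2}
  n11('aab'): parent n2 fail=1; on 'b' 1→0 → fail=7;  out ∅∪{1}={1}
  n4('aaab'): parent n3 fail=2; on 'b' 2 → fail=11;  out ∅∪{1}={1}
  n12('aabc'): parent n11 fail=7; on 'c' 7→0 → fail=8;  out ∅∪∅=∅
  n5('aaabc'): parent n4 fail=11; on 'c' 11 → fail=12;  out ∅∪∅=∅
  n13('aabca'): parent n12 fail=8; on 'a' 8→0 → fail=1;  out {3}∪∅={3}
  n6('aaabca'): parent n5 fail=12; on 'a' 12 → fail=13;  out {0}∪{3}={0,3}

Run:
pos 0 'a': at 1
pos 1 'a': at 2
pos 2 'c': at 8 ·f
pos 3 'c': at 9
pos 4 'a': at 10  emit P2@[2:4]
pos 5 'a': at 2 ·f
pos 6 'b': at 11  emit P1@[6:6]
pos 7 'c': at 12
pos 8 'a': at 13  emit P3@[4:8]
pos 9 'c': at 8 ·f
pos 10 'a': at 1 ·f
pos 11 'c': at 8 ·f
pos 12 'a': at 1 ·f
pos 13 'a': at 2
pos 14 'b': at 11  emit P1@[14:14]
pos 15 'c': at 12
pos 16 'a': at 13  emit P3@[12:16]
pos 17 'c': at 8 ·f
pos 18 'c': at 9
pos 19 'a': at 10  emit P2@[17:19]
pos 20 'a': at 2 ·f
pos 21 'a': at 3
pos 22 'b': at 4  emit P1@[22:22]
pos 23 'c': at 5
pos 24 'a': at 6  emit P0@[19:24],P3@[20:24]
pos 25 'b': at 7 ·f  emit P1@[25:25]
pos 26 'c': at 8 ·f
pos 27 'c': at 9
pos 28 'c': at 9 ·f
pos 29 'a': at 10  emit P2@[27:29]
pos 30 'a': at 2 ·f

Result: [[4,2],[6,1],[8,3],[14,1],[16,3],[19,2],[22,1],[24,0],[24,3],[25,1],[29,2]]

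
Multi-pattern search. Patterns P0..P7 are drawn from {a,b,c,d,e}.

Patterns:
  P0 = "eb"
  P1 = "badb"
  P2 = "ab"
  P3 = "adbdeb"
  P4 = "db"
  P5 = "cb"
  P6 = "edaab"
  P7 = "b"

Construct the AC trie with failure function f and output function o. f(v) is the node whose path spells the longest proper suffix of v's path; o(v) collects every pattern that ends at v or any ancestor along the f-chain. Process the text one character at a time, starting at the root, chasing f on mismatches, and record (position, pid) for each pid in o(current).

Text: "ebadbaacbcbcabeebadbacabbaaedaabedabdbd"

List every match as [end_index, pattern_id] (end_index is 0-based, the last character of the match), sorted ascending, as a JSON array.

Construct AC machine:
Trie (insert patterns):
  n0 'ε': a→7 b→3 c→16 d→14 e→1
  n1 'e': b→2 d→18
  n2 'eb': ·  [P0 ends]
  n3 'b': a→4  [P7 ends]
  n4 'ba': d→5
  n5 'bad': b→6
  n6 'badb': ·  [P1 ends]
  n7 'a': b→8 d→9
  n8 'ab': ·  [P2 ends]
  n9 'ad': b→10
  n10 'adb': d→11
  n11 'adbd': e→12
  n12 'adbde': b→13
  n13 'adbdeb': ·  [P3 ends]
  n14 'd': b→15
  n15 'db': ·  [P4 ends]
  n16 'c': b→17
  n17 'cb': ·  [P5 ends]
  n18 'ed': a→19
  n19 'eda': a→20
  n20 'edaa': b→21
  n21 'edaab': ·  [P6 ends]

BFS fail/out derivation:
  n1('e'): parent n0 fail=0; on 'e' 0 → fail=0;  out ∅∪∅=∅
  n3('b'): parent n0 fail=0; on 'b' 0 → fail=0;  out {7}∪∅={7}
  n7('a'): parent n0 fail=0; on 'a' 0 → fail=0;  out ∅∪∅=∅
  n14('d'): parent n0 fail=0; on 'd' 0 → fail=0;  out ∅∪∅=∅
  n16('c'): parent n0 fail=0; on 'c' 0 → fail=0;  out ∅∪∅=∅
  n2('eb'): parent n1 fail=0; on 'b' 0 → fail=3;  out {0}∪{7}={0,7}
  n4('ba'): parent n3 fail=0; on 'a' 0 → fail=7;  out ∅∪∅=∅
  n8('ab'): parent n7 fail=0; on 'b' 0 → fail=3;  out {2}∪{7}={2,7}
  n9('ad'): parent n7 fail=0; on 'd' 0 → fail=14;  out ∅∪∅=∅
  n15('db'): parent n14 fail=0; on 'b' 0 → fail=3;  out {4}∪{7}={4,7}
  n17('cb'): parent n16 fail=0; on 'b' 0 → fail=3;  out {5}∪{7}={5,7}
  n18('ed'): parent n1 fail=0; on 'd' 0 → fail=14;  out ∅∪∅=∅
  n5('bad'): parent n4 fail=7; on 'd' 7 → fail=9;  out ∅∪∅=∅
  n10('adb'): parent n9 fail=14; on 'b' 14 → fail=15;  out ∅∪{4,7}={4,7}
  n19('eda'): parent n18 fail=14; on 'a' 14→0 → fail=7;  out ∅∪∅=∅
  n6('badb'): parent n5 fail=9; on 'b' 9 → fail=10;  out {1}∪{4,7}={1,4,7}
  n11('adbd'): parent n10 fail=15; on 'd' 15→3→0 → fail=14;  out ∅∪∅=∅
  n20('edaa'): parent n19 fail=7; on 'a' 7→0 → fail=7;  out ∅∪∅=∅
  n12('adbde'): parent n11 fail=14; on 'e' 14→0 → fail=1;  out ∅∪∅=∅
  n21('edaab'): parent n20 fail=7; on 'b' 7 → fail=8;  out {6}∪{2,7}={2,6,7}
  n13('adbdeb'): parent n12 fail=1; on 'b' 1 → fail=2;  out {3}∪{0,7}={0,3,7}

Scan:
i=0 'e': node 0→1
i=1 'b': node 1→2  emit P0@[0:1],P7@[1:1]
i=2 'a': node 2→4 (fail-walked)
i=3 'd': node 4→5
i=4 'b': node 5→6  emit P1@[1:4],P4@[3:4],P7@[4:4]
i=5 'a': node 6→4 (fail-walked)
i=6 'a': node 4→7 (fail-walked)
i=7 'c': node 7→16 (fail-walked)
i=8 'b': node 16→17  emit P5@[7:8],P7@[8:8]
i=9 'c': node 17→16 (fail-walked)
i=10 'b': node 16→17  emit P5@[9:10],P7@[10:10]
i=11 'c': node 17→16 (fail-walked)
i=12 'a': node 16→7 (fail-walked)
i=13 'b': node 7→8  emit P2@[12:13],P7@[13:13]
i=14 'e': node 8→1 (fail-walked)
i=15 'e': node 1→1 (fail-walked)
i=16 'b': node 1→2  emit P0@[15:16],P7@[16:16]
i=17 'a': node 2→4 (fail-walked)
i=18 'd': node 4→5
i=19 'b': node 5→6  emit P1@[16:19],P4@[18:19],P7@[19:19]
i=20 'a': node 6→4 (fail-walked)
i=21 'c': node 4→16 (fail-walked)
i=22 'a': node 16→7 (fail-walked)
i=23 'b': node 7→8  emit P2@[22:23],P7@[23:23]
i=24 'b': node 8→3 (fail-walked)  emit P7@[24:24]
i=25 'a': node 3→4
i=26 'a': node 4→7 (fail-walked)
i=27 'e': node 7→1 (fail-walked)
i=28 'd': node 1→18
i=29 'a': node 18→19
i=30 'a': node 19→20
i=31 'b': node 20→21  emit P2@[30:31],P6@[27:31],P7@[31:31]
i=32 'e': node 21→1 (fail-walked)
i=33 'd': node 1→18
i=34 'a': node 18→19
i=35 'b': node 19→8 (fail-walked)  emit P2@[34:35],P7@[35:35]
i=36 'd': node 8→14 (fail-walked)
i=37 'b': node 14→15  emit P4@[36:37],P7@[37:37]
i=38 'd': node 15→14 (fail-walked)

All matches (sorted): [[1,0],[1,7],[4,1],[4,4],[4,7],[8,5],[8,7],[10,5],[10,7],[13,2],[13,7],[16,0],[16,7],[19,1],[19,4],[19,7],[23,2],[23,7],[24,7],[31,2],[31,6],[31,7],[35,2],[35,7],[37,4],[37,7]]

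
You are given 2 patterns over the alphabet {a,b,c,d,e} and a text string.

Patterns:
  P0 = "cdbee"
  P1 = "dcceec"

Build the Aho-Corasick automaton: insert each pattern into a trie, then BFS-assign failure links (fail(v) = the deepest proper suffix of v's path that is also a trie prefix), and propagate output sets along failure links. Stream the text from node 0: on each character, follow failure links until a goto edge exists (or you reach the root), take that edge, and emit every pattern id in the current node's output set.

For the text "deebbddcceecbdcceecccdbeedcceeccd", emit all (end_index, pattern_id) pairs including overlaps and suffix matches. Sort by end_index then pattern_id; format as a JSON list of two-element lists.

Build automaton:
Trie (insert patterns):
  0='ε' goto c→1 d→6
  1='c' goto d→2
  2='cd' goto b→3
  3='cdb' goto e→4
  4='cdbe' goto e→5
  5='cdbee' goto ·  [P0 ends]
  6='d' goto c→7
  7='dc' goto c→8
  8='dcc' goto e→9
  9='dcce' goto e→10
  10='dccee' goto c→11
  11='dcceec' goto ·  [P1 ends]

BFS fail/out derivation:
  n1('c'): parent n0 fail=0; on 'c' 0 → fail=0;  out ∅∪∅=∅
  n6('d'): parent n0 fail=0; on 'd' 0 → fail=0;  out ∅∪∅=∅
  n2('cd'): parent n1 fail=0; on 'd' 0 → fail=6;  out ∅∪∅=∅
  n7('dc'): parent n6 fail=0; on 'c' 0 → fail=1;  out ∅∪∅=∅
  n3('cdb'): parent n2 fail=6; on 'b' 6→0 → fail=0;  out ∅∪∅=∅
  n8('dcc'): parent n7 fail=1; on 'c' 1→0 → fail=1;  out ∅∪∅=∅
  n4('cdbe'): parent n3 fail=0; on 'e' 0 → fail=0;  out ∅∪∅=∅
  n9('dcce'): parent n8 fail=1; on 'e' 1→0 → fail=0;  out ∅∪∅=∅
  n5('cdbee'): parent n4 fail=0; on 'e' 0 → fail=0;  out {0}∪∅={0}
  n10('dccee'): parent n9 fail=0; on 'e' 0 → fail=0;  out ∅∪∅=∅
  n11('dcceec'): parent n10 fail=0; on 'c' 0 → fail=1;  out {1}∪∅={1}

Scan:
pos 0 'd': at 6
pos 1 'e': at 0 (via fail)
pos 2 'e': at 0
pos 3 'b': at 0
pos 4 'b': at 0
pos 5 'd': at 6
pos 6 'd': at 6 (via fail)
pos 7 'c': at 7
pos 8 'c': at 8
pos 9 'e': at 9
pos 10 'e': at 10
pos 11 'c': at 11  ** P1@[6:11]
pos 12 'b': at 0 (via fail)
pos 13 'd': at 6
pos 14 'c': at 7
pos 15 'c': at 8
pos 16 'e': at 9
pos 17 'e': at 10
pos 18 'c': at 11  ** P1@[13:18]
pos 19 'c': at 1 (via fail)
pos 20 'c': at 1 (via fail)
pos 21 'd': at 2
pos 22 'b': at 3
pos 23 'e': at 4
pos 24 'e': at 5  ** P0@[20:24]
pos 25 'd': at 6 (via fail)
pos 26 'c': at 7
pos 27 'c': at 8
pos 28 'e': at 9
pos 29 'e': at 10
pos 30 'c': at 11  ** P1@[25:30]
pos 31 'c': at 1 (via fail)
pos 32 'd': at 2

All matches (sorted): [[11,1],[18,1],[24,0],[30,1]]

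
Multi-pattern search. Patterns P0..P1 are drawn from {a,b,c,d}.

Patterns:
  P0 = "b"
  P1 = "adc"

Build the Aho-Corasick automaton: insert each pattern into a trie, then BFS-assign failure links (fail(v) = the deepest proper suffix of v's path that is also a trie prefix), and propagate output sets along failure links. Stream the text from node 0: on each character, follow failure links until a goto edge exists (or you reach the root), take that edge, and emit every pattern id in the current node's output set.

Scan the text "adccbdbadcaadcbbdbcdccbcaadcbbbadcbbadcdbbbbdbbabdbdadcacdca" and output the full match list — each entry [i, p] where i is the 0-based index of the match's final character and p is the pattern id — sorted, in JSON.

Build:
Trie nodes:
  0='ε' goto a→2 b→1
  1='b' goto ·  [P0 ends]
  2='a' goto d→3
  3='ad' goto c→4
  4='adc' goto ·  [P1 ends]

BFS fail/out derivation:
  fail(1) 'b': from fail(0)=0 chase 'b': 0 ⇒ 0;  out={0}∪out(0)={0}
  fail(2) 'a': from fail(0)=0 chase 'a': 0 ⇒ 0;  out=∅∪out(0)=∅
  fail(3) 'ad': from fail(2)=0 chase 'd': 0 ⇒ 0;  out=∅∪out(0)=∅
  fail(4) 'adc': from fail(3)=0 chase 'c': 0 ⇒ 0;  out={1}∪out(0)={1}

Scan:
[0] read 'a'  n0⇒n2
[1] read 'd'  n2⇒n3
[2] read 'c'  n3⇒n4  → match P1@[0:2]
[3] read 'c'  n4⇒n0 (via fail)
[4] read 'b'  n0⇒n1  → match P0@[4:4]
[5] read 'd'  n1⇒n0 (via fail)
[6] read 'b'  n0⇒n1  → match P0@[6:6]
[7] read 'a'  n1⇒n2 (via fail)
[8] read 'd'  n2⇒n3
[9] read 'c'  n3⇒n4  → match P1@[7:9]
[10] read 'a'  n4⇒n2 (via fail)
[11] read 'a'  n2⇒n2 (via fail)
[12] read 'd'  n2⇒n3
[13] read 'c'  n3⇒n4  → match P1@[11:13]
[14] read 'b'  n4⇒n1 (via fail)  → match P0@[14:14]
[15] read 'b'  n1⇒n1 (via fail)  → match P0@[15:15]
[16] read 'd'  n1⇒n0 (via fail)
[17] read 'b'  n0⇒n1  → match P0@[17:17]
[18] read 'c'  n1⇒n0 (via fail)
[19] read 'd'  n0⇒n0
[20] read 'c'  n0⇒n0
[21] read 'c'  n0⇒n0
[22] read 'b'  n0⇒n1  → match P0@[22:22]
[23] read 'c'  n1⇒n0 (via fail)
[24] read 'a'  n0⇒n2
[25] read 'a'  n2⇒n2 (via fail)
[26] read 'd'  n2⇒n3
[27] read 'c'  n3⇒n4  → match P1@[25:27]
[28] read 'b'  n4⇒n1 (via fail)  → match P0@[28:28]
[29] read 'b'  n1⇒n1 (via fail)  → match P0@[29:29]
[30] read 'b'  n1⇒n1 (via fail)  → match P0@[30:30]
[31] read 'a'  n1⇒n2 (via fail)
[32] read 'd'  n2⇒n3
[33] read 'c'  n3⇒n4  → match P1@[31:33]
[34] read 'b'  n4⇒n1 (via fail)  → match P0@[34:34]
[35] read 'b'  n1⇒n1 (via fail)  → match P0@[35:35]
[36] read 'a'  n1⇒n2 (via fail)
[37] read 'd'  n2⇒n3
[38] read 'c'  n3⇒n4  → match P1@[36:38]
[39] read 'd'  n4⇒n0 (via fail)
[40] read 'b'  n0⇒n1  → match P0@[40:40]
[41] read 'b'  n1⇒n1 (via fail)  → match P0@[41:41]
[42] read 'b'  n1⇒n1 (via fail)  → match P0@[42:42]
[43] read 'b'  n1⇒n1 (via fail)  → match P0@[43:43]
[44] read 'd'  n1⇒n0 (via fail)
[45] read 'b'  n0⇒n1  → match P0@[45:45]
[46] read 'b'  n1⇒n1 (via fail)  → match P0@[46:46]
[47] read 'a'  n1⇒n2 (via fail)
[48] read 'b'  n2⇒n1 (via fail)  → match P0@[48:48]
[49] read 'd'  n1⇒n0 (via fail)
[50] read 'b'  n0⇒n1  → match P0@[50:50]
[51] read 'd'  n1⇒n0 (via fail)
[52] read 'a'  n0⇒n2
[53] read 'd'  n2⇒n3
[54] read 'c'  n3⇒n4  → match P1@[52:54]
[55] read 'a'  n4⇒n2 (via fail)
[56] read 'c'  n2⇒n0 (via fail)
[57] read 'd'  n0⇒n0
[58] read 'c'  n0⇒n0
[59] read 'a'  n0⇒n2

Result: [[2,1],[4,0],[6,0],[9,1],[13,1],[14,0],[15,0],[17,0],[22,0],[27,1],[28,0],[29,0],[30,0],[33,1],[34,0],[35,0],[38,1],[40,0],[41,0],[42,0],[43,0],[45,0],[46,0],[48,0],[50,0],[54,1]]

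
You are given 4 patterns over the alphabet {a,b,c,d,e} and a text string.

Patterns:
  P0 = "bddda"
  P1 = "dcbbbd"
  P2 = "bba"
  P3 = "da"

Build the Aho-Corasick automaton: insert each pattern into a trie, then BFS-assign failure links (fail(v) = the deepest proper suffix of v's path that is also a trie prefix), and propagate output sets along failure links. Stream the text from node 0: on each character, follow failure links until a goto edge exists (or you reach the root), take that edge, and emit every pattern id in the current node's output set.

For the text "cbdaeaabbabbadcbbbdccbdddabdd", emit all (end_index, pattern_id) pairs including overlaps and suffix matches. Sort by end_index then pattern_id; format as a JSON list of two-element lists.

Build automaton:
Trie nodes:
  0='ε' goto b→1 d→6
  1='b' goto b→12 d→2
  2='bd' goto d→3
  3='bdd' goto d→4
  4='bddd' goto a→5
  5='bddda' goto ·  [P0 ends]
  6='d' goto a→14 c→7
  7='dc' goto b→8
  8='dcb' goto b→9
  9='dcbb' goto b→10
  10='dcbbb' goto d→11
  11='dcbbbd' goto ·  [P1 ends]
  12='bb' goto a→13
  13='bba' goto ·  [P2 ends]
  14='da' goto ·  [P3 ends]

BFS fail/out derivation:
  n1('b'): parent n0 fail=0; on 'b' 0 → fail=0;  out ∅∪∅=∅
  n6('d'): parent n0 fail=0; on 'd' 0 → fail=0;  out ∅∪∅=∅
  n2('bd'): parent n1 fail=0; on 'd' 0 → fail=6;  out ∅∪∅=∅
  n7('dc'): parent n6 fail=0; on 'c' 0 → fail=0;  out ∅∪∅=∅
  n12('bb'): parent n1 fail=0; on 'b' 0 → fail=1;  out ∅∪∅=∅
  n14('da'): parent n6 fail=0; on 'a' 0 → fail=0;  out {3}∪∅={3}
  n3('bdd'): parent n2 fail=6; on 'd' 6→0 → fail=6;  out ∅∪∅=∅
  n8('dcb'): parent n7 fail=0; on 'b' 0 → fail=1;  out ∅∪∅=∅
  n13('bba'): parent n12 fail=1; on 'a' 1→0 → fail=0;  out {2}∪∅={2}
  n4('bddd'): parent n3 fail=6; on 'd' 6→0 → fail=6;  out ∅∪∅=∅
  n9('dcbb'): parent n8 fail=1; on 'b' 1 → fail=12;  out ∅∪∅=∅
  n5('bddda'): parent n4 fail=6; on 'a' 6 → fail=14;  out {0}∪{3}={0,3}
  n10('dcbbb'): parent n9 fail=12; on 'b' 12→1 → fail=12;  out ∅∪∅=∅
  n11('dcbbbd'): parent n10 fail=12; on 'd' 12→1 → fail=2;  out {1}∪∅={1}

Run:
[0] read 'c'  n0⇒n0
[1] read 'b'  n0⇒n1
[2] read 'd'  n1⇒n2
[3] read 'a'  n2⇒n14 ·f  emit P3@[2:3]
[4] read 'e'  n14⇒n0 ·f
[5] read 'a'  n0⇒n0
[6] read 'a'  n0⇒n0
[7] read 'b'  n0⇒n1
[8] read 'b'  n1⇒n12
[9] read 'a'  n12⇒n13  emit P2@[7:9]
[10] read 'b'  n13⇒n1 ·f
[11] read 'b'  n1⇒n12
[12] read 'a'  n12⇒n13  emit P2@[10:12]
[13] read 'd'  n13⇒n6 ·f
[14] read 'c'  n6⇒n7
[15] read 'b'  n7⇒n8
[16] read 'b'  n8⇒n9
[17] read 'b'  n9⇒n10
[18] read 'd'  n10⇒n11  emit P1@[13:18]
[19] read 'c'  n11⇒n7 ·f
[20] read 'c'  n7⇒n0 ·f
[21] read 'b'  n0⇒n1
[22] read 'd'  n1⇒n2
[23] read 'd'  n2⇒n3
[24] read 'd'  n3⇒n4
[25] read 'a'  n4⇒n5  emit P0@[21:25],P3@[24:25]
[26] read 'b'  n5⇒n1 ·f
[27] read 'd'  n1⇒n2
[28] read 'd'  n2⇒n3

Result: [[3,3],[9,2],[12,2],[18,1],[25,0],[25,3]]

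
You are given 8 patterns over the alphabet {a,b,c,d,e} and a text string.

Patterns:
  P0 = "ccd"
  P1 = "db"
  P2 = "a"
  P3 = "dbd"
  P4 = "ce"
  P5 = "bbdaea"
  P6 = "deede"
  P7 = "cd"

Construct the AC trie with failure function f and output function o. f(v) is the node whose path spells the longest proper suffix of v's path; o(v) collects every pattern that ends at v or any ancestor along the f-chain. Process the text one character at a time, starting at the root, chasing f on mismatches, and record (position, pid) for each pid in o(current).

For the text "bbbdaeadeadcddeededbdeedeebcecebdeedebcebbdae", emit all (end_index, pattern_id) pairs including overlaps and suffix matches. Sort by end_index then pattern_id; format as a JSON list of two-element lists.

Build:
Trie (insert patterns):
  n0 'ε': a→6 b→9 c→1 d→4
  n1 'c': c→2 d→19 e→8
  n2 'cc': d→3
  n3 'ccd': ·  ←P0
  n4 'd': b→5 e→15
  n5 'db': d→7  ←P1
  n6 'a': ·  ←P2
  n7 'dbd': ·  ←P3
  n8 'ce': ·  ←P4
  n9 'b': b→10
  n10 'bb': d→11
  n11 'bbd': a→12
  n12 'bbda': e→13
  n13 'bbdae': a→14
  n14 'bbdaea': ·  ←P5
  n15 'de': e→16
  n16 'dee': d→17
  n17 'deed': e→18
  n18 'deede': ·  ←P6
  n19 'cd': ·  ←P7

BFS fail/out derivation:
  fail(1) 'c': from fail(0)=0 chase 'c': 0 ⇒ 0;  out=∅∪out(0)=∅
  fail(4) 'd': from fail(0)=0 chase 'd': 0 ⇒ 0;  out=∅∪out(0)=∅
  fail(6) 'a': from fail(0)=0 chase 'a': 0 ⇒ 0;  out={2}∪out(0)={2}
  fail(9) 'b': from fail(0)=0 chase 'b': 0 ⇒ 0;  out=∅∪out(0)=∅
  fail(2) 'cc': from fail(1)=0 chase 'c': 0 ⇒ 1;  out=∅∪out(1)=∅
  fail(5) 'db': from fail(4)=0 chase 'b': 0 ⇒ 9;  out={1}∪out(9)={1}
  fail(8) 'ce': from fail(1)=0 chase 'e': 0 ⇒ 0;  out={4}∪out(0)={4}
  fail(10) 'bb': from fail(9)=0 chase 'b': 0 ⇒ 9;  out=∅∪out(9)=∅
  fail(15) 'de': from fail(4)=0 chase 'e': 0 ⇒ 0;  out=∅∪out(0)=∅
  fail(19) 'cd': from fail(1)=0 chase 'd': 0 ⇒ 4;  out={7}∪out(4)={7}
  fail(3) 'ccd': from fail(2)=1 chase 'd': 1 ⇒ 19;  out={0}∪out(19)={0,7}
  fail(7) 'dbd': from fail(5)=9 chase 'd': 9→0 ⇒ 4;  out={3}∪out(4)={3}
  fail(11) 'bbd': from fail(10)=9 chase 'd': 9→0 ⇒ 4;  out=∅∪out(4)=∅
  fail(16) 'dee': from fail(15)=0 chase 'e': 0 ⇒ 0;  out=∅∪out(0)=∅
  fail(12) 'bbda': from fail(11)=4 chase 'a': 4→0 ⇒ 6;  out=∅∪out(6)={2}
  fail(17) 'deed': from fail(16)=0 chase 'd': 0 ⇒ 4;  out=∅∪out(4)=∅
  fail(13) 'bbdae': from fail(12)=6 chase 'e': 6→0 ⇒ 0;  out=∅∪out(0)=∅
  fail(18) 'deede': from fail(17)=4 chase 'e': 4 ⇒ 15;  out={6}∪out(15)={6}
  fail(14) 'bbdaea': from fail(13)=0 chase 'a': 0 ⇒ 6;  out={5}∪out(6)={2,5}

Scan:
pos 0 'b': at 9
pos 1 'b': at 10
pos 2 'b': at 10 ·f
pos 3 'd': at 11
pos 4 'a': at 12  → match P2@[4:4]
pos 5 'e': at 13
pos 6 'a': at 14  → match P2@[6:6],P5@[1:6]
pos 7 'd': at 4 ·f
pos 8 'e': at 15
pos 9 'a': at 6 ·f  → match P2@[9:9]
pos 10 'd': at 4 ·f
pos 11 'c': at 1 ·f
pos 12 'd': at 19  → match P7@[11:12]
pos 13 'd': at 4 ·f
pos 14 'e': at 15
pos 15 'e': at 16
pos 16 'd': at 17
pos 17 'e': at 18  → match P6@[13:17]
pos 18 'd': at 4 ·f
pos 19 'b': at 5  → match P1@[18:19]
pos 20 'd': at 7  → match P3@[18:20]
pos 21 'e': at 15 ·f
pos 22 'e': at 16
pos 23 'd': at 17
pos 24 'e': at 18  → match P6@[20:24]
pos 25 'e': at 16 ·f
pos 26 'b': at 9 ·f
pos 27 'c': at 1 ·f
pos 28 'e': at 8  → match P4@[27:28]
pos 29 'c': at 1 ·f
pos 30 'e': at 8  → match P4@[29:30]
pos 31 'b': at 9 ·f
pos 32 'd': at 4 ·f
pos 33 'e': at 15
pos 34 'e': at 16
pos 35 'd': at 17
pos 36 'e': at 18  → match P6@[32:36]
pos 37 'b': at 9 ·f
pos 38 'c': at 1 ·f
pos 39 'e': at 8  → match P4@[38:39]
pos 40 'b': at 9 ·f
pos 41 'b': at 10
pos 42 'd': at 11
pos 43 'a': at 12  → match P2@[43:43]
pos 44 'e': at 13

All matches (sorted): [[4,2],[6,2],[6,5],[9,2],[12,7],[17,6],[19,1],[20,3],[24,6],[28,4],[30,4],[36,6],[39,4],[43,2]]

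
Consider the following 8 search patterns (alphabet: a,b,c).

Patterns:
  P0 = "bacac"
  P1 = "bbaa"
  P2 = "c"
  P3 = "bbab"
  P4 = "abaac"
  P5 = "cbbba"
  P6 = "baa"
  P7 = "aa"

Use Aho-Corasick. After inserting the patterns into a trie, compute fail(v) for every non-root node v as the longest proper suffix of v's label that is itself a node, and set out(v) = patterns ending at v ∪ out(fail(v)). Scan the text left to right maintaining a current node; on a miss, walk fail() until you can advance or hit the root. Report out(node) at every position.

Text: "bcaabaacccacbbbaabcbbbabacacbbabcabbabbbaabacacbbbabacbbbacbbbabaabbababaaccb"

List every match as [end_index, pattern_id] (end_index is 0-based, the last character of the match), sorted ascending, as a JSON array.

Build automaton:
Trie (insert patterns):
  0='ε' goto a→11 b→1 c→9
  1='b' goto a→2 b→6
  2='ba' goto a→20 c→3
  3='bac' goto a→4
  4='baca' goto c→5
  5='bacac' goto ·  ←P0
  6='bb' goto a→7
  7='bba' goto a→8 b→10
  8='bbaa' goto ·  ←P1
  9='c' goto b→16  ←P2
  10='bbab' goto ·  ←P3
  11='a' goto a→21 b→12
  12='ab' goto a→13
  13='aba' goto a→14
  14='abaa' goto c→15
  15='abaac' goto ·  ←P4
  16='cb' goto b→17
  17='cbb' goto b→18
  18='cbbb' goto a→19
  19='cbbba' goto ·  ←P5
  20='baa' goto ·  ←P6
  21='aa' goto ·  ←P7

BFS fail/out derivation:
  fail(1) 'b': from fail(0)=0 chase 'b': 0 ⇒ 0;  out=∅∪out(0)=∅
  fail(9) 'c': from fail(0)=0 chase 'c': 0 ⇒ 0;  out={2}∪out(0)={2}
  fail(11) 'a': from fail(0)=0 chase 'a': 0 ⇒ 0;  out=∅∪out(0)=∅
  fail(2) 'ba': from fail(1)=0 chase 'a': 0 ⇒ 11;  out=∅∪out(11)=∅
  fail(6) 'bb': from fail(1)=0 chase 'b': 0 ⇒ 1;  out=∅∪out(1)=∅
  fail(12) 'ab': from fail(11)=0 chase 'b': 0 ⇒ 1;  out=∅∪out(1)=∅
  fail(16) 'cb': from fail(9)=0 chase 'b': 0 ⇒ 1;  out=∅∪out(1)=∅
  fail(21) 'aa': from fail(11)=0 chase 'a': 0 ⇒ 11;  out={7}∪out(11)={7}
  fail(3) 'bac': from fail(2)=11 chase 'c': 11→0 ⇒ 9;  out=∅∪out(9)={2}
  fail(7) 'bba': from fail(6)=1 chase 'a': 1 ⇒ 2;  out=∅∪out(2)=∅
  fail(13) 'aba': from fail(12)=1 chase 'a': 1 ⇒ 2;  out=∅∪out(2)=∅
  fail(17) 'cbb': from fail(16)=1 chase 'b': 1 ⇒ 6;  out=∅∪out(6)=∅
  fail(20) 'baa': from fail(2)=11 chase 'a': 11 ⇒ 21;  out={6}∪out(21)={6,7}
  fail(4) 'baca': from fail(3)=9 chase 'a': 9→0 ⇒ 11;  out=∅∪out(11)=∅
  fail(8) 'bbaa': from fail(7)=2 chase 'a': 2 ⇒ 20;  out={1}∪out(20)={1,6,7}
  fail(10) 'bbab': from fail(7)=2 chase 'b': 2→11 ⇒ 12;  out={3}∪out(12)={3}
  fail(14) 'abaa': from fail(13)=2 chase 'a': 2 ⇒ 20;  out=∅∪out(20)={6,7}
  fail(18) 'cbbb': from fail(17)=6 chase 'b': 6→1 ⇒ 6;  out=∅∪out(6)=∅
  fail(5) 'bacac': from fail(4)=11 chase 'c': 11→0 ⇒ 9;  out={0}∪out(9)={0,2}
  fail(15) 'abaac': from fail(14)=20 chase 'c': 20→21→11→0 ⇒ 9;  out={4}∪out(9)={2,4}
  fail(19) 'cbbba': from fail(18)=6 chase 'a': 6 ⇒ 7;  out={5}∪out(7)={5}

Run:
i=0 'b': node 0→1
i=1 'c': node 1→9 (fail-walked)  → match P2@[1:1]
i=2 'a': node 9→11 (fail-walked)
i=3 'a': node 11→21  → match P7@[2:3]
i=4 'b': node 21→12 (fail-walked)
i=5 'a': node 12→13
i=6 'a': node 13→14  → match P6@[4:6],P7@[5:6]
i=7 'c': node 14→15  → match P2@[7:7],P4@[3:7]
i=8 'c': node 15→9 (fail-walked)  → match P2@[8:8]
i=9 'c': node 9→9 (fail-walked)  → match P2@[9:9]
i=10 'a': node 9→11 (fail-walked)
i=11 'c': node 11→9 (fail-walked)  → match P2@[11:11]
i=12 'b': node 9→16
i=13 'b': node 16→17
i=14 'b': node 17→18
i=15 'a': node 18→19  → match P5@[11:15]
i=16 'a': node 19→8 (fail-walked)  → match P1@[13:16],P6@[14:16],P7@[15:16]
i=17 'b': node 8→12 (fail-walked)
i=18 'c': node 12→9 (fail-walked)  → match P2@[18:18]
i=19 'b': node 9→16
i=20 'b': node 16→17
i=21 'b': node 17→18
i=22 'a': node 18→19  → match P5@[18:22]
i=23 'b': node 19→10 (fail-walked)  → match P3@[20:23]
i=24 'a': node 10→13 (fail-walked)
i=25 'c': node 13→3 (fail-walked)  → match P2@[25:25]
i=26 'a': node 3→4
i=27 'c': node 4→5  → match P0@[23:27],P2@[27:27]
i=28 'b': node 5→16 (fail-walked)
i=29 'b': node 16→17
i=30 'a': node 17→7 (fail-walked)
i=31 'b': node 7→10  → match P3@[28:31]
i=32 'c': node 10→9 (fail-walked)  → match P2@[32:32]
i=33 'a': node 9→11 (fail-walked)
i=34 'b': node 11→12
i=35 'b': node 12→6 (fail-walked)
i=36 'a': node 6→7
i=37 'b': node 7→10  → match P3@[34:37]
i=38 'b': node 10→6 (fail-walked)
i=39 'b': node 6→6 (fail-walked)
i=40 'a': node 6→7
i=41 'a': node 7→8  → match P1@[38:41],P6@[39:41],P7@[40:41]
i=42 'b': node 8→12 (fail-walked)
i=43 'a': node 12→13
i=44 'c': node 13→3 (fail-walked)  → match P2@[44:44]
i=45 'a': node 3→4
i=46 'c': node 4→5  → match P0@[42:46],P2@[46:46]
i=47 'b': node 5→16 (fail-walked)
i=48 'b': node 16→17
i=49 'b': node 17→18
i=50 'a': node 18→19  → match P5@[46:50]
i=51 'b': node 19→10 (fail-walked)  → match P3@[48:51]
i=52 'a': node 10→13 (fail-walked)
i=53 'c': node 13→3 (fail-walked)  → match P2@[53:53]
i=54 'b': node 3→16 (fail-walked)
i=55 'b': node 16→17
i=56 'b': node 17→18
i=57 'a': node 18→19  → match P5@[53:57]
i=58 'c': node 19→3 (fail-walked)  → match P2@[58:58]
i=59 'b': node 3→16 (fail-walked)
i=60 'b': node 16→17
i=61 'b': node 17→18
i=62 'a': node 18→19  → match P5@[58:62]
i=63 'b': node 19→10 (fail-walked)  → match P3@[60:63]
i=64 'a': node 10→13 (fail-walked)
i=65 'a': node 13→14  → match P6@[63:65],P7@[64:65]
i=66 'b': node 14→12 (fail-walked)
i=67 'b': node 12→6 (fail-walked)
i=68 'a': node 6→7
i=69 'b': node 7→10  → match P3@[66:69]
i=70 'a': node 10→13 (fail-walked)
i=71 'b': node 13→12 (fail-walked)
i=72 'a': node 12→13
i=73 'a': node 13→14  → match P6@[71:73],P7@[72:73]
i=74 'c': node 14→15  → match P2@[74:74],P4@[70:74]
i=75 'c': node 15→9 (fail-walked)  → match P2@[75:75]
i=76 'b': node 9→16

Result: [[1,2],[3,7],[6,6],[6,7],[7,2],[7,4],[8,2],[9,2],[11,2],[15,5],[16,1],[16,6],[16,7],[18,2],[22,5],[23,3],[25,2],[27,0],[27,2],[31,3],[32,2],[37,3],[41,1],[41,6],[41,7],[44,2],[46,0],[46,2],[50,5],[51,3],[53,2],[57,5],[58,2],[62,5],[63,3],[65,6],[65,7],[69,3],[73,6],[73,7],[74,2],[74,4],[75,2]]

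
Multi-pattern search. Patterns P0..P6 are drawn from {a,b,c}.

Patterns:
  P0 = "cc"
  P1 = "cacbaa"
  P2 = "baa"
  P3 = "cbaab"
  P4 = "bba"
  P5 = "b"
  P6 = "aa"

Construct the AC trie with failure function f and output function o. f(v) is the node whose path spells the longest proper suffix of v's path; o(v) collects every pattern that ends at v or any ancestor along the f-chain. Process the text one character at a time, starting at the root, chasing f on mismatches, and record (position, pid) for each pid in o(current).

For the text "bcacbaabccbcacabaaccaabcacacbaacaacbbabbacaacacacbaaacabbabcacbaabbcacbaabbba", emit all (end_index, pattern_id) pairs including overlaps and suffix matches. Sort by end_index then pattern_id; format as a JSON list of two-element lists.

Build:
Trie (insert patterns):
  0='ε' goto a→17 b→8 c→1
  1='c' goto a→3 b→11 c→2
  2='cc' goto ·  ←P0
  3='ca' goto c→4
  4='cac' goto b→5
  5='cacb' goto a→6
  6='cacba' goto a→7
  7='cacbaa' goto ·  ←P1
  8='b' goto a→9 b→15  ←P5
  9='ba' goto a→10
  10='baa' goto ·  ←P2
  11='cb' goto a→12
  12='cba' goto a→13
  13='cbaa' goto b→14
  14='cbaab' goto ·  ←P3
  15='bb' goto a→16
  16='bba' goto ·  ←P4
  17='a' goto a→18
  18='aa' goto ·  ←P6

BFS fail/out derivation:
  n1('c'): parent n0 fail=0; on 'c' 0 → fail=0;  out ∅∪∅=∅
  n8('b'): parent n0 fail=0; on 'b' 0 → fail=0;  out {5}∪∅={5}
  n17('a'): parent n0 fail=0; on 'a' 0 → fail=0;  out ∅∪∅=∅
  n2('cc'): parent n1 fail=0; on 'c' 0 → fail=1;  out {0}∪∅={0}
  n3('ca'): parent n1 fail=0; on 'a' 0 → fail=17;  out ∅∪∅=∅
  n9('ba'): parent n8 fail=0; on 'a' 0 → fail=17;  out ∅∪∅=∅
  n11('cb'): parent n1 fail=0; on 'b' 0 → fail=8;  out ∅∪{5}={5}
  n15('bb'): parent n8 fail=0; on 'b' 0 → fail=8;  out ∅∪{5}={5}
  n18('aa'): parent n17 fail=0; on 'a' 0 → fail=17;  out {6}∪∅={6}
  n4('cac'): parent n3 fail=17; on 'c' 17→0 → fail=1;  out ∅∪∅=∅
  n10('baa'): parent n9 fail=17; on 'a' 17 → fail=18;  out {2}∪{6}={2,6}
  n12('cba'): parent n11 fail=8; on 'a' 8 → fail=9;  out ∅∪∅=∅
  n16('bba'): parent n15 fail=8; on 'a' 8 → fail=9;  out {4}∪∅={4}
  n5('cacb'): parent n4 fail=1; on 'b' 1 → fail=11;  out ∅∪{5}={5}
  n13('cbaa'): parent n12 fail=9; on 'a' 9 → fail=10;  out ∅∪{2,6}={2,6}
  n6('cacba'): parent n5 fail=11; on 'a' 11 → fail=12;  out ∅∪∅=∅
  n14('cbaab'): parent n13 fail=10; on 'b' 10→18→17→0 → fail=8;  out {3}∪{5}={3,5}
  n7('cacbaa'): parent n6 fail=12; on 'a' 12 → fail=13;  out {1}∪{2,6}={1,2,6}

Scan:
i=0 'b': node 0→8  emit P5@[0:0]
i=1 'c': node 8→1 ·f
i=2 'a': node 1→3
i=3 'c': node 3→4
i=4 'b': node 4→5  emit P5@[4:4]
i=5 'a': node 5→6
i=6 'a': node 6→7  emit P1@[1:6],P2@[4:6],P6@[5:6]
i=7 'b': node 7→14 ·f  emit P3@[3:7],P5@[7:7]
i=8 'c': node 14→1 ·f
i=9 'c': node 1→2  emit P0@[8:9]
i=10 'b': node 2→11 ·f  emit P5@[10:10]
i=11 'c': node 11→1 ·f
i=12 'a': node 1→3
i=13 'c': node 3→4
i=14 'a': node 4→3 ·f
i=15 'b': node 3→8 ·f  emit P5@[15:15]
i=16 'a': node 8→9
i=17 'a': node 9→10  emit P2@[15:17],P6@[16:17]
i=18 'c': node 10→1 ·f
i=19 'c': node 1→2  emit P0@[18:19]
i=20 'a': node 2→3 ·f
i=21 'a': node 3→18 ·f  emit P6@[20:21]
i=22 'b': node 18→8 ·f  emit P5@[22:22]
i=23 'c': node 8→1 ·f
i=24 'a': node 1→3
i=25 'c': node 3→4
i=26 'a': node 4→3 ·f
i=27 'c': node 3→4
i=28 'b': node 4→5  emit P5@[28:28]
i=29 'a': node 5→6
i=30 'a': node 6→7  emit P1@[25:30],P2@[28:30],P6@[29:30]
i=31 'c': node 7→1 ·f
i=32 'a': node 1→3
i=33 'a': node 3→18 ·f  emit P6@[32:33]
i=34 'c': node 18→1 ·f
i=35 'b': node 1→11  emit P5@[35:35]
i=36 'b': node 11→15 ·f  emit P5@[36:36]
i=37 'a': node 15→16  emit P4@[35:37]
i=38 'b': node 16→8 ·f  emit P5@[38:38]
i=39 'b': node 8→15  emit P5@[39:39]
i=40 'a': node 15→16  emit P4@[38:40]
i=41 'c': node 16→1 ·f
i=42 'a': node 1→3
i=43 'a': node 3→18 ·f  emit P6@[42:43]
i=44 'c': node 18→1 ·f
i=45 'a': node 1→3
i=46 'c': node 3→4
i=47 'a': node 4→3 ·f
i=48 'c': node 3→4
i=49 'b': node 4→5  emit P5@[49:49]
i=50 'a': node 5→6
i=51 'a': node 6→7  emit P1@[46:51],P2@[49:51],P6@[50:51]
i=52 'a': node 7→18 ·f  emit P6@[51:52]
i=53 'c': node 18→1 ·f
i=54 'a': node 1→3
i=55 'b': node 3→8 ·f  emit P5@[55:55]
i=56 'b': node 8→15  emit P5@[56:56]
i=57 'a': node 15→16  emit P4@[55:57]
i=58 'b': node 16→8 ·f  emit P5@[58:58]
i=59 'c': node 8→1 ·f
i=60 'a': node 1→3
i=61 'c': node 3→4
i=62 'b': node 4→5  emit P5@[62:62]
i=63 'a': node 5→6
i=64 'a': node 6→7  emit P1@[59:64],P2@[62:64],P6@[63:64]
i=65 'b': node 7→14 ·f  emit P3@[61:65],P5@[65:65]
i=66 'b': node 14→15 ·f  emit P5@[66:66]
i=67 'c': node 15→1 ·f
i=68 'a': node 1→3
i=69 'c': node 3→4
i=70 'b': node 4→5  emit P5@[70:70]
i=71 'a': node 5→6
i=72 'a': node 6→7  emit P1@[67:72],P2@[70:72],P6@[71:72]
i=73 'b': node 7→14 ·f  emit P3@[69:73],P5@[73:73]
i=74 'b': node 14→15 ·f  emit P5@[74:74]
i=75 'b': node 15→15 ·f  emit P5@[75:75]
i=76 'a': node 15→16  emit P4@[74:76]

Matches: [[0,5],[4,5],[6,1],[6,2],[6,6],[7,3],[7,5],[9,0],[10,5],[15,5],[17,2],[17,6],[19,0],[21,6],[22,5],[28,5],[30,1],[30,2],[30,6],[33,6],[35,5],[36,5],[37,4],[38,5],[39,5],[40,4],[43,6],[49,5],[51,1],[51,2],[51,6],[52,6],[55,5],[56,5],[57,4],[58,5],[62,5],[64,1],[64,2],[64,6],[65,3],[65,5],[66,5],[70,5],[72,1],[72,2],[72,6],[73,3],[73,5],[74,5],[75,5],[76,4]]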